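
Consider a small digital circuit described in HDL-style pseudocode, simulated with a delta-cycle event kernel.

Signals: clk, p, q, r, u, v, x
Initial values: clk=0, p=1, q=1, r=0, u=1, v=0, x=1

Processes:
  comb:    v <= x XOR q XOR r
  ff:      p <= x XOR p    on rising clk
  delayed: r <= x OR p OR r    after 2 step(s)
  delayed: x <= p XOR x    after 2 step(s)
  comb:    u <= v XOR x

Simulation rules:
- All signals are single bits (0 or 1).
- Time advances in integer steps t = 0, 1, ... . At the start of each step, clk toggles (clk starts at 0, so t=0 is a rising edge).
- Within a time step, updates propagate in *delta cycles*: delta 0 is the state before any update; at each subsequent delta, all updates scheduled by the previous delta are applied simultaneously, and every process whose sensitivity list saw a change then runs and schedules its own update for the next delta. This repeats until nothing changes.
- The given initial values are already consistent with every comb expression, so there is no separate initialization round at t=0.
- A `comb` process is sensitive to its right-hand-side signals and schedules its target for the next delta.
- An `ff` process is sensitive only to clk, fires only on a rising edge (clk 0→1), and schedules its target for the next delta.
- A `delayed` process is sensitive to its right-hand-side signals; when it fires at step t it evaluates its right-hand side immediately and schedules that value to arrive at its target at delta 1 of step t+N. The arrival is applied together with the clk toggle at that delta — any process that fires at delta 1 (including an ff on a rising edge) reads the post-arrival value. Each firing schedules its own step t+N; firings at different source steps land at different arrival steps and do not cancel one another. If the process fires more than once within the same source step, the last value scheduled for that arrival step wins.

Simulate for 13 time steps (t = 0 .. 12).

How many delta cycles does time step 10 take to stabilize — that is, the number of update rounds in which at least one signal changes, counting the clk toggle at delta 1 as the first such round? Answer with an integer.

t0.Δ0 r=0 u=1 clk=0 q=1 x=1 p=1 v=0
t0.Δ1 r=0 u=1 clk=1 q=1 x=1 p=1 v=0
t0.Δ2 r=0 u=1 clk=1 q=1 x=1 p=0 v=0
t1.Δ0 r=0 u=1 clk=1 q=1 x=1 p=0 v=0
t1.Δ1 r=0 u=1 clk=0 q=1 x=1 p=0 v=0
t2.Δ0 r=0 u=1 clk=0 q=1 x=1 p=0 v=0
t2.Δ1 r=1 u=1 clk=1 q=1 x=1 p=0 v=0
t2.Δ2 r=1 u=1 clk=1 q=1 x=1 p=1 v=1
t2.Δ3 r=1 u=0 clk=1 q=1 x=1 p=1 v=1
t3.Δ0 r=1 u=0 clk=1 q=1 x=1 p=1 v=1
t3.Δ1 r=1 u=0 clk=0 q=1 x=1 p=1 v=1
t4.Δ0 r=1 u=0 clk=0 q=1 x=1 p=1 v=1
t4.Δ1 r=1 u=0 clk=1 q=1 x=0 p=1 v=1
t4.Δ2 r=1 u=1 clk=1 q=1 x=0 p=1 v=0
t4.Δ3 r=1 u=0 clk=1 q=1 x=0 p=1 v=0
t5.Δ0 r=1 u=0 clk=1 q=1 x=0 p=1 v=0
t5.Δ1 r=1 u=0 clk=0 q=1 x=0 p=1 v=0
t6.Δ0 r=1 u=0 clk=0 q=1 x=0 p=1 v=0
t6.Δ1 r=1 u=0 clk=1 q=1 x=1 p=1 v=0
t6.Δ2 r=1 u=1 clk=1 q=1 x=1 p=0 v=1
t6.Δ3 r=1 u=0 clk=1 q=1 x=1 p=0 v=1
t7.Δ0 r=1 u=0 clk=1 q=1 x=1 p=0 v=1
t7.Δ1 r=1 u=0 clk=0 q=1 x=1 p=0 v=1
t8.Δ0 r=1 u=0 clk=0 q=1 x=1 p=0 v=1
t8.Δ1 r=1 u=0 clk=1 q=1 x=1 p=0 v=1
t8.Δ2 r=1 u=0 clk=1 q=1 x=1 p=1 v=1
t9.Δ0 r=1 u=0 clk=1 q=1 x=1 p=1 v=1
t9.Δ1 r=1 u=0 clk=0 q=1 x=1 p=1 v=1
t10.Δ0 r=1 u=0 clk=0 q=1 x=1 p=1 v=1
t10.Δ1 r=1 u=0 clk=1 q=1 x=0 p=1 v=1
t10.Δ2 r=1 u=1 clk=1 q=1 x=0 p=1 v=0
t10.Δ3 r=1 u=0 clk=1 q=1 x=0 p=1 v=0
t11.Δ0 r=1 u=0 clk=1 q=1 x=0 p=1 v=0
t11.Δ1 r=1 u=0 clk=0 q=1 x=0 p=1 v=0
t12.Δ0 r=1 u=0 clk=0 q=1 x=0 p=1 v=0
t12.Δ1 r=1 u=0 clk=1 q=1 x=1 p=1 v=0
t12.Δ2 r=1 u=1 clk=1 q=1 x=1 p=0 v=1
t12.Δ3 r=1 u=0 clk=1 q=1 x=1 p=0 v=1

3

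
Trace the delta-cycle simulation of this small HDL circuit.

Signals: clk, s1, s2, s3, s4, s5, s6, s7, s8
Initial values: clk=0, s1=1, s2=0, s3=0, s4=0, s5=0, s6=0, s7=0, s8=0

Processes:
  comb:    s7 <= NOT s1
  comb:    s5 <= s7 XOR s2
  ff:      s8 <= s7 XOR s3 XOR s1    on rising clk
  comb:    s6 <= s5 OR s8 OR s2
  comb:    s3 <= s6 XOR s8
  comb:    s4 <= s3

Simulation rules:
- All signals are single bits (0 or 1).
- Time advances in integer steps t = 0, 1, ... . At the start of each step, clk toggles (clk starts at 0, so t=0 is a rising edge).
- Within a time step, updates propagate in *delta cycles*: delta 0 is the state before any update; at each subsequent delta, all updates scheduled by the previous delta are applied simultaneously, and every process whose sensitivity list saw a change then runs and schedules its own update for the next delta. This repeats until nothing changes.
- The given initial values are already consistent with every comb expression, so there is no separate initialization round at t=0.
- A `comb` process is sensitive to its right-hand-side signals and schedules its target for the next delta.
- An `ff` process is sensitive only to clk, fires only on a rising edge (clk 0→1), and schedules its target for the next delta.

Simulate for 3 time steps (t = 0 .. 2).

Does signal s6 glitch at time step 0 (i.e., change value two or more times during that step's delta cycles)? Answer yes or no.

t=0 Δ0: s3=0 clk=0 s6=0 s7=0 s8=0 s4=0 s5=0 s2=0 s1=1
  Δ1: clk:0→1
  Δ2: s8:0→1
  Δ3: s3:0→1, s6:0→1
  Δ4: s3:1→0, s4:0→1
  Δ5: s4:1→0
  (5Δ to stable)
t=1 Δ0: s3=0 clk=1 s6=1 s7=0 s8=1 s4=0 s5=0 s2=0 s1=1
  Δ1: clk:1→0
  (1Δ to stable)
t=2 Δ0: s3=0 clk=0 s6=1 s7=0 s8=1 s4=0 s5=0 s2=0 s1=1
  Δ1: clk:0→1
  (1Δ to stable)

no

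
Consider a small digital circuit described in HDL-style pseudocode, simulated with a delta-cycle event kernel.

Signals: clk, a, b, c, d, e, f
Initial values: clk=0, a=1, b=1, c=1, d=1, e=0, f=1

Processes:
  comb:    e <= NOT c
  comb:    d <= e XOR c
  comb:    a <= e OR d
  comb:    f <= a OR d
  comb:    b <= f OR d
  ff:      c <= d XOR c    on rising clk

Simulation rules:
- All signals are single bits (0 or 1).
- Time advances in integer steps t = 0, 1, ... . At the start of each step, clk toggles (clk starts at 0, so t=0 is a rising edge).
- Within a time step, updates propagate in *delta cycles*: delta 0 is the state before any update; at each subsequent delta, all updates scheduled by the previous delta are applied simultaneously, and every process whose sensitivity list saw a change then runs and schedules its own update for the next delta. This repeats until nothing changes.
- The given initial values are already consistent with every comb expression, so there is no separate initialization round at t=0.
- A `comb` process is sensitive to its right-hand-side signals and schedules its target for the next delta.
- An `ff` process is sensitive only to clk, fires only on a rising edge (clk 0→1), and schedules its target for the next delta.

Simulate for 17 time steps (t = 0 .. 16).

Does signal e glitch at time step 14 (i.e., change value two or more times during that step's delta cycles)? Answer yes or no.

t0.Δ0 a=1 d=1 e=0 c=1 f=1 b=1 clk=0
t0.Δ1 a=1 d=1 e=0 c=1 f=1 b=1 clk=1
t0.Δ2 a=1 d=1 e=0 c=0 f=1 b=1 clk=1
t0.Δ3 a=1 d=0 e=1 c=0 f=1 b=1 clk=1
t0.Δ4 a=1 d=1 e=1 c=0 f=1 b=1 clk=1
t1.Δ0 a=1 d=1 e=1 c=0 f=1 b=1 clk=1
t1.Δ1 a=1 d=1 e=1 c=0 f=1 b=1 clk=0
t2.Δ0 a=1 d=1 e=1 c=0 f=1 b=1 clk=0
t2.Δ1 a=1 d=1 e=1 c=0 f=1 b=1 clk=1
t2.Δ2 a=1 d=1 e=1 c=1 f=1 b=1 clk=1
t2.Δ3 a=1 d=0 e=0 c=1 f=1 b=1 clk=1
t2.Δ4 a=0 d=1 e=0 c=1 f=1 b=1 clk=1
t2.Δ5 a=1 d=1 e=0 c=1 f=1 b=1 clk=1
t3.Δ0 a=1 d=1 e=0 c=1 f=1 b=1 clk=1
t3.Δ1 a=1 d=1 e=0 c=1 f=1 b=1 clk=0
t4.Δ0 a=1 d=1 e=0 c=1 f=1 b=1 clk=0
t4.Δ1 a=1 d=1 e=0 c=1 f=1 b=1 clk=1
t4.Δ2 a=1 d=1 e=0 c=0 f=1 b=1 clk=1
t4.Δ3 a=1 d=0 e=1 c=0 f=1 b=1 clk=1
t4.Δ4 a=1 d=1 e=1 c=0 f=1 b=1 clk=1
t5.Δ0 a=1 d=1 e=1 c=0 f=1 b=1 clk=1
t5.Δ1 a=1 d=1 e=1 c=0 f=1 b=1 clk=0
t6.Δ0 a=1 d=1 e=1 c=0 f=1 b=1 clk=0
t6.Δ1 a=1 d=1 e=1 c=0 f=1 b=1 clk=1
t6.Δ2 a=1 d=1 e=1 c=1 f=1 b=1 clk=1
t6.Δ3 a=1 d=0 e=0 c=1 f=1 b=1 clk=1
t6.Δ4 a=0 d=1 e=0 c=1 f=1 b=1 clk=1
t6.Δ5 a=1 d=1 e=0 c=1 f=1 b=1 clk=1
t7.Δ0 a=1 d=1 e=0 c=1 f=1 b=1 clk=1
t7.Δ1 a=1 d=1 e=0 c=1 f=1 b=1 clk=0
t8.Δ0 a=1 d=1 e=0 c=1 f=1 b=1 clk=0
t8.Δ1 a=1 d=1 e=0 c=1 f=1 b=1 clk=1
t8.Δ2 a=1 d=1 e=0 c=0 f=1 b=1 clk=1
t8.Δ3 a=1 d=0 e=1 c=0 f=1 b=1 clk=1
t8.Δ4 a=1 d=1 e=1 c=0 f=1 b=1 clk=1
t9.Δ0 a=1 d=1 e=1 c=0 f=1 b=1 clk=1
t9.Δ1 a=1 d=1 e=1 c=0 f=1 b=1 clk=0
t10.Δ0 a=1 d=1 e=1 c=0 f=1 b=1 clk=0
t10.Δ1 a=1 d=1 e=1 c=0 f=1 b=1 clk=1
t10.Δ2 a=1 d=1 e=1 c=1 f=1 b=1 clk=1
t10.Δ3 a=1 d=0 e=0 c=1 f=1 b=1 clk=1
t10.Δ4 a=0 d=1 e=0 c=1 f=1 b=1 clk=1
t10.Δ5 a=1 d=1 e=0 c=1 f=1 b=1 clk=1
t11.Δ0 a=1 d=1 e=0 c=1 f=1 b=1 clk=1
t11.Δ1 a=1 d=1 e=0 c=1 f=1 b=1 clk=0
t12.Δ0 a=1 d=1 e=0 c=1 f=1 b=1 clk=0
t12.Δ1 a=1 d=1 e=0 c=1 f=1 b=1 clk=1
t12.Δ2 a=1 d=1 e=0 c=0 f=1 b=1 clk=1
t12.Δ3 a=1 d=0 e=1 c=0 f=1 b=1 clk=1
t12.Δ4 a=1 d=1 e=1 c=0 f=1 b=1 clk=1
t13.Δ0 a=1 d=1 e=1 c=0 f=1 b=1 clk=1
t13.Δ1 a=1 d=1 e=1 c=0 f=1 b=1 clk=0
t14.Δ0 a=1 d=1 e=1 c=0 f=1 b=1 clk=0
t14.Δ1 a=1 d=1 e=1 c=0 f=1 b=1 clk=1
t14.Δ2 a=1 d=1 e=1 c=1 f=1 b=1 clk=1
t14.Δ3 a=1 d=0 e=0 c=1 f=1 b=1 clk=1
t14.Δ4 a=0 d=1 e=0 c=1 f=1 b=1 clk=1
t14.Δ5 a=1 d=1 e=0 c=1 f=1 b=1 clk=1
t15.Δ0 a=1 d=1 e=0 c=1 f=1 b=1 clk=1
t15.Δ1 a=1 d=1 e=0 c=1 f=1 b=1 clk=0
t16.Δ0 a=1 d=1 e=0 c=1 f=1 b=1 clk=0
t16.Δ1 a=1 d=1 e=0 c=1 f=1 b=1 clk=1
t16.Δ2 a=1 d=1 e=0 c=0 f=1 b=1 clk=1
t16.Δ3 a=1 d=0 e=1 c=0 f=1 b=1 clk=1
t16.Δ4 a=1 d=1 e=1 c=0 f=1 b=1 clk=1

no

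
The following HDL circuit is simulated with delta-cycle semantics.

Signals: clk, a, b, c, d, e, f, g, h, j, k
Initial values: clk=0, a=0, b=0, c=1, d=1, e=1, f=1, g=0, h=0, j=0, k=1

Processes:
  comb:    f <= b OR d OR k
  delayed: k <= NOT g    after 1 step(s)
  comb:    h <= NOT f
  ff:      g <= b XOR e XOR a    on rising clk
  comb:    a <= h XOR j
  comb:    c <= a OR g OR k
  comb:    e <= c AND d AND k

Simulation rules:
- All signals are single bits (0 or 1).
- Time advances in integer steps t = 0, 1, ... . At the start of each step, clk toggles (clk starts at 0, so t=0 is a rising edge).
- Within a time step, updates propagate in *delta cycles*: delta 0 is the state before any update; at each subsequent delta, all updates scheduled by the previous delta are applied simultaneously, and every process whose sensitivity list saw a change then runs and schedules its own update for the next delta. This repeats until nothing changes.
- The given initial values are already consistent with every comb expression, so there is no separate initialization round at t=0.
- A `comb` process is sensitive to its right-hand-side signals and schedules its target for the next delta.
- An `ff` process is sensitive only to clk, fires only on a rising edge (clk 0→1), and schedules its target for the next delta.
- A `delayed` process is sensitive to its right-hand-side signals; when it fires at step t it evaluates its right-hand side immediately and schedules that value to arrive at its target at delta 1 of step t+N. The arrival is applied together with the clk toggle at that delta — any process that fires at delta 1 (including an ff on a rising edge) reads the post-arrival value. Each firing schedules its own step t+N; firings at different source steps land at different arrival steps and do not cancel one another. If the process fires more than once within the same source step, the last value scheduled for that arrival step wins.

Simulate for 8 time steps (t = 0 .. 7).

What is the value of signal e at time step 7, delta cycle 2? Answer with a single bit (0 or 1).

0

t=0 Δ0: b=0 e=1 d=1 f=1 clk=0 a=0 h=0 j=0 c=1 k=1 g=0
  Δ1: clk:0→1
  Δ2: g:0→1
  (2Δ to stable)
t=1 Δ0: b=0 e=1 d=1 f=1 clk=1 a=0 h=0 j=0 c=1 k=1 g=1
  Δ1: clk:1→0, k:1→0
  Δ2: e:1→0
  (2Δ to stable)
t=2 Δ0: b=0 e=0 d=1 f=1 clk=0 a=0 h=0 j=0 c=1 k=0 g=1
  Δ1: clk:0→1
  Δ2: g:1→0
  Δ3: c:1→0
  (3Δ to stable)
t=3 Δ0: b=0 e=0 d=1 f=1 clk=1 a=0 h=0 j=0 c=0 k=0 g=0
  Δ1: clk:1→0, k:0→1
  Δ2: c:0→1
  Δ3: e:0→1
  (3Δ to stable)
t=4 Δ0: b=0 e=1 d=1 f=1 clk=0 a=0 h=0 j=0 c=1 k=1 g=0
  Δ1: clk:0→1
  Δ2: g:0→1
  (2Δ to stable)
t=5 Δ0: b=0 e=1 d=1 f=1 clk=1 a=0 h=0 j=0 c=1 k=1 g=1
  Δ1: clk:1→0, k:1→0
  Δ2: e:1→0
  (2Δ to stable)
t=6 Δ0: b=0 e=0 d=1 f=1 clk=0 a=0 h=0 j=0 c=1 k=0 g=1
  Δ1: clk:0→1
  Δ2: g:1→0
  Δ3: c:1→0
  (3Δ to stable)
t=7 Δ0: b=0 e=0 d=1 f=1 clk=1 a=0 h=0 j=0 c=0 k=0 g=0
  Δ1: clk:1→0, k:0→1
  Δ2: c:0→1
  Δ3: e:0→1
  (3Δ to stable)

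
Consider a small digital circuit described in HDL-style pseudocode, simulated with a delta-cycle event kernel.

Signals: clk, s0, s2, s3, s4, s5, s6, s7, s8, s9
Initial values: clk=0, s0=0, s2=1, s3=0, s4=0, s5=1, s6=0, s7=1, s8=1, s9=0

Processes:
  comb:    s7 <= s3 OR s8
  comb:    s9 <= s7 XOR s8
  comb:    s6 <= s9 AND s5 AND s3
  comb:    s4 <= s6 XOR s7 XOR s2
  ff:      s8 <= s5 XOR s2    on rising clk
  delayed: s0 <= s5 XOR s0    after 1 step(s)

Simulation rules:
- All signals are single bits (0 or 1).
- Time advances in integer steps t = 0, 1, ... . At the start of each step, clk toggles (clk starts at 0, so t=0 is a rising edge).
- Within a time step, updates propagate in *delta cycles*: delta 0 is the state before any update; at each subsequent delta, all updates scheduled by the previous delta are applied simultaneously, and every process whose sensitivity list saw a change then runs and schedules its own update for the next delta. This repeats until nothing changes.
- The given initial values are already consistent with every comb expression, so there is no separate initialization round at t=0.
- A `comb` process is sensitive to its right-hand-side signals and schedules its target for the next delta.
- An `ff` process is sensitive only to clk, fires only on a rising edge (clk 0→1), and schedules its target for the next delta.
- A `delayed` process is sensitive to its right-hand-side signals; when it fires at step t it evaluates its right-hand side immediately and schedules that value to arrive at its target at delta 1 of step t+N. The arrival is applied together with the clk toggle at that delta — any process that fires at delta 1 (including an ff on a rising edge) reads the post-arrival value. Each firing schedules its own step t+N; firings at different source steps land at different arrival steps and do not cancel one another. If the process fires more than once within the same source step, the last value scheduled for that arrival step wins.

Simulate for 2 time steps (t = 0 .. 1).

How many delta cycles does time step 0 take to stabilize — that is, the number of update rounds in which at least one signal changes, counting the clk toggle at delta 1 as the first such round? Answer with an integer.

4

[bits: s8,s2,s0,s9,clk,s7,s3,s4,s5,s6]
t=0: Δ0=1100010010 Δ1=1100110010 Δ2=0100110010 Δ3=0101100010 Δ4=0100100110 | 4Δ
t=1: Δ0=0100100110 Δ1=0100000110 | 1Δ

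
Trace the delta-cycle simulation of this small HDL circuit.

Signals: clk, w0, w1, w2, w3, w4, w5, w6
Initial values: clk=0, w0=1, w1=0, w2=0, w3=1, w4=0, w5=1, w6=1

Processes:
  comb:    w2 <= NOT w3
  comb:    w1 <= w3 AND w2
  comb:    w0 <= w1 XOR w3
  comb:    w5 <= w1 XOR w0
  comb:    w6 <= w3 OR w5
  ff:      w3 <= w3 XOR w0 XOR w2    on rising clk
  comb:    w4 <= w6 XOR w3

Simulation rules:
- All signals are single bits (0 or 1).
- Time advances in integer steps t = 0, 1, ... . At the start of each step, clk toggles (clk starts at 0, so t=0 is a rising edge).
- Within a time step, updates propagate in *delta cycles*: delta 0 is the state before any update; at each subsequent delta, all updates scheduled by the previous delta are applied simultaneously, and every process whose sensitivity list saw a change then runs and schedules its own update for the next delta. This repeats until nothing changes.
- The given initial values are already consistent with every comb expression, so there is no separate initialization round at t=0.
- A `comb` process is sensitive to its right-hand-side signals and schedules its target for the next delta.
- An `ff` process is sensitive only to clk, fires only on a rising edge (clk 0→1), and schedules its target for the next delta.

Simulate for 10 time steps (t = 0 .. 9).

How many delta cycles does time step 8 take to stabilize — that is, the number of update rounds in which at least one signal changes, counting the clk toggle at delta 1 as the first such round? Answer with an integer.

[bits: w0,w6,w1,w4,w5,w3,clk,w2]
t=0: Δ0=11001100 Δ1=11001110 Δ2=11001010 Δ3=01011011 Δ4=01010011 Δ5=00010011 Δ6=00000011 | 6Δ
t=1: Δ0=00000011 Δ1=00000001 | 1Δ
t=2: Δ0=00000001 Δ1=00000011 Δ2=00000111 Δ3=11110110 Δ4=01000110 Δ5=11000110 Δ6=11001110 | 6Δ
t=3: Δ0=11001110 Δ1=11001100 | 1Δ
t=4: Δ0=11001100 Δ1=11001110 Δ2=11001010 Δ3=01011011 Δ4=01010011 Δ5=00010011 Δ6=00000011 | 6Δ
t=5: Δ0=00000011 Δ1=00000001 | 1Δ
t=6: Δ0=00000001 Δ1=00000011 Δ2=00000111 Δ3=11110110 Δ4=01000110 Δ5=11000110 Δ6=11001110 | 6Δ
t=7: Δ0=11001110 Δ1=11001100 | 1Δ
t=8: Δ0=11001100 Δ1=11001110 Δ2=11001010 Δ3=01011011 Δ4=01010011 Δ5=00010011 Δ6=00000011 | 6Δ
t=9: Δ0=00000011 Δ1=00000001 | 1Δ

6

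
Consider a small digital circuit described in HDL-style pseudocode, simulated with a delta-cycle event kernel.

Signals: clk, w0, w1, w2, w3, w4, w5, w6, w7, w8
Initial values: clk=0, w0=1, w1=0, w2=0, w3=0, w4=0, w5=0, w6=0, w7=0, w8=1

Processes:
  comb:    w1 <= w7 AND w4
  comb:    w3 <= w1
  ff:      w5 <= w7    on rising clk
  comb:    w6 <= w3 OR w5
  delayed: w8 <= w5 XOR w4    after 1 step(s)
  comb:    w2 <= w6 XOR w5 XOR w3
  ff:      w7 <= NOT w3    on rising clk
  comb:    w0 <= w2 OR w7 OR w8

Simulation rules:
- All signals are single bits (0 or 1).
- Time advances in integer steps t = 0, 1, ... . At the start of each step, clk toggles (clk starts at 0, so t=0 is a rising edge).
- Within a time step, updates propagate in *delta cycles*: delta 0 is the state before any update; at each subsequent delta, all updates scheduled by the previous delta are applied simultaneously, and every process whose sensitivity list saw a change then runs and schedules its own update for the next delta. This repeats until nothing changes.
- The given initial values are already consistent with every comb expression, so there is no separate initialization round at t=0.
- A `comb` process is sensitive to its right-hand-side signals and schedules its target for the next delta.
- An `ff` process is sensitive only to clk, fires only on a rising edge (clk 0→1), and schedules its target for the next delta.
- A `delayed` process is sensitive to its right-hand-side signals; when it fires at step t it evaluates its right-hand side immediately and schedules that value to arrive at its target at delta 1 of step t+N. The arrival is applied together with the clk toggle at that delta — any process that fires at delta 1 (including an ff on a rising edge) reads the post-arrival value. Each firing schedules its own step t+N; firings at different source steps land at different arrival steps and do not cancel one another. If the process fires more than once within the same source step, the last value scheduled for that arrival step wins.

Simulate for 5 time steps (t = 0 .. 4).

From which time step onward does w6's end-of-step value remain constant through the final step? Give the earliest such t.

t0.Δ0 w4=0 clk=0 w8=1 w2=0 w7=0 w3=0 w0=1 w1=0 w5=0 w6=0
t0.Δ1 w4=0 clk=1 w8=1 w2=0 w7=0 w3=0 w0=1 w1=0 w5=0 w6=0
t0.Δ2 w4=0 clk=1 w8=1 w2=0 w7=1 w3=0 w0=1 w1=0 w5=0 w6=0
t1.Δ0 w4=0 clk=1 w8=1 w2=0 w7=1 w3=0 w0=1 w1=0 w5=0 w6=0
t1.Δ1 w4=0 clk=0 w8=1 w2=0 w7=1 w3=0 w0=1 w1=0 w5=0 w6=0
t2.Δ0 w4=0 clk=0 w8=1 w2=0 w7=1 w3=0 w0=1 w1=0 w5=0 w6=0
t2.Δ1 w4=0 clk=1 w8=1 w2=0 w7=1 w3=0 w0=1 w1=0 w5=0 w6=0
t2.Δ2 w4=0 clk=1 w8=1 w2=0 w7=1 w3=0 w0=1 w1=0 w5=1 w6=0
t2.Δ3 w4=0 clk=1 w8=1 w2=1 w7=1 w3=0 w0=1 w1=0 w5=1 w6=1
t2.Δ4 w4=0 clk=1 w8=1 w2=0 w7=1 w3=0 w0=1 w1=0 w5=1 w6=1
t3.Δ0 w4=0 clk=1 w8=1 w2=0 w7=1 w3=0 w0=1 w1=0 w5=1 w6=1
t3.Δ1 w4=0 clk=0 w8=1 w2=0 w7=1 w3=0 w0=1 w1=0 w5=1 w6=1
t4.Δ0 w4=0 clk=0 w8=1 w2=0 w7=1 w3=0 w0=1 w1=0 w5=1 w6=1
t4.Δ1 w4=0 clk=1 w8=1 w2=0 w7=1 w3=0 w0=1 w1=0 w5=1 w6=1

2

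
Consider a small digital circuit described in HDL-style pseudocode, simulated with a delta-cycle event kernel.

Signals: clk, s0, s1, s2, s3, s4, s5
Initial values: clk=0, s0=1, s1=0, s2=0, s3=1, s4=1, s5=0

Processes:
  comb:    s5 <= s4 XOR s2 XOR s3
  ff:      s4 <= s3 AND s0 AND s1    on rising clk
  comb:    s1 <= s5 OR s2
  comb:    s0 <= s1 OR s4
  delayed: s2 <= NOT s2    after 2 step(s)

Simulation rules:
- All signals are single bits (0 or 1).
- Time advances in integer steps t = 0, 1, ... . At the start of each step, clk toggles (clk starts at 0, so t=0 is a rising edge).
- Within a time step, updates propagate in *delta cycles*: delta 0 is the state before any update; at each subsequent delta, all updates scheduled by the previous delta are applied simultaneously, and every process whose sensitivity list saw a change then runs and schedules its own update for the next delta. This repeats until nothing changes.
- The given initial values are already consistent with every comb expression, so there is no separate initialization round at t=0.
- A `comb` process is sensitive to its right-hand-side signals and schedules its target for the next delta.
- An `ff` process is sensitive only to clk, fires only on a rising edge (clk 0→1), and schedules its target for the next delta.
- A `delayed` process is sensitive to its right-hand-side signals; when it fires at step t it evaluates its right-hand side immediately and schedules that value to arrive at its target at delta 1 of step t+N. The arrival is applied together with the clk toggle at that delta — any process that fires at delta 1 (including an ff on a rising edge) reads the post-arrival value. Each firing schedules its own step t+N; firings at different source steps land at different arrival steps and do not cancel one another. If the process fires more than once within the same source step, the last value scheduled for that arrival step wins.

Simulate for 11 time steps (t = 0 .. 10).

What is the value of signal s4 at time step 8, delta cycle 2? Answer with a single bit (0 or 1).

0

t=0 Δ0: s5=0 s2=0 s1=0 s0=1 s3=1 s4=1 clk=0
  Δ1: clk:0→1
  Δ2: s4:1→0
  Δ3: s5:0→1, s0:1→0
  Δ4: s1:0→1
  Δ5: s0:0→1
  (5Δ to stable)
t=1 Δ0: s5=1 s2=0 s1=1 s0=1 s3=1 s4=0 clk=1
  Δ1: clk:1→0
  (1Δ to stable)
t=2 Δ0: s5=1 s2=0 s1=1 s0=1 s3=1 s4=0 clk=0
  Δ1: clk:0→1
  Δ2: s4:0→1
  Δ3: s5:1→0
  Δ4: s1:1→0
  (4Δ to stable)
t=3 Δ0: s5=0 s2=0 s1=0 s0=1 s3=1 s4=1 clk=1
  Δ1: clk:1→0
  (1Δ to stable)
t=4 Δ0: s5=0 s2=0 s1=0 s0=1 s3=1 s4=1 clk=0
  Δ1: clk:0→1
  Δ2: s4:1→0
  Δ3: s5:0→1, s0:1→0
  Δ4: s1:0→1
  Δ5: s0:0→1
  (5Δ to stable)
t=5 Δ0: s5=1 s2=0 s1=1 s0=1 s3=1 s4=0 clk=1
  Δ1: clk:1→0
  (1Δ to stable)
t=6 Δ0: s5=1 s2=0 s1=1 s0=1 s3=1 s4=0 clk=0
  Δ1: clk:0→1
  Δ2: s4:0→1
  Δ3: s5:1→0
  Δ4: s1:1→0
  (4Δ to stable)
t=7 Δ0: s5=0 s2=0 s1=0 s0=1 s3=1 s4=1 clk=1
  Δ1: clk:1→0
  (1Δ to stable)
t=8 Δ0: s5=0 s2=0 s1=0 s0=1 s3=1 s4=1 clk=0
  Δ1: clk:0→1
  Δ2: s4:1→0
  Δ3: s5:0→1, s0:1→0
  Δ4: s1:0→1
  Δ5: s0:0→1
  (5Δ to stable)
t=9 Δ0: s5=1 s2=0 s1=1 s0=1 s3=1 s4=0 clk=1
  Δ1: clk:1→0
  (1Δ to stable)
t=10 Δ0: s5=1 s2=0 s1=1 s0=1 s3=1 s4=0 clk=0
  Δ1: clk:0→1
  Δ2: s4:0→1
  Δ3: s5:1→0
  Δ4: s1:1→0
  (4Δ to stable)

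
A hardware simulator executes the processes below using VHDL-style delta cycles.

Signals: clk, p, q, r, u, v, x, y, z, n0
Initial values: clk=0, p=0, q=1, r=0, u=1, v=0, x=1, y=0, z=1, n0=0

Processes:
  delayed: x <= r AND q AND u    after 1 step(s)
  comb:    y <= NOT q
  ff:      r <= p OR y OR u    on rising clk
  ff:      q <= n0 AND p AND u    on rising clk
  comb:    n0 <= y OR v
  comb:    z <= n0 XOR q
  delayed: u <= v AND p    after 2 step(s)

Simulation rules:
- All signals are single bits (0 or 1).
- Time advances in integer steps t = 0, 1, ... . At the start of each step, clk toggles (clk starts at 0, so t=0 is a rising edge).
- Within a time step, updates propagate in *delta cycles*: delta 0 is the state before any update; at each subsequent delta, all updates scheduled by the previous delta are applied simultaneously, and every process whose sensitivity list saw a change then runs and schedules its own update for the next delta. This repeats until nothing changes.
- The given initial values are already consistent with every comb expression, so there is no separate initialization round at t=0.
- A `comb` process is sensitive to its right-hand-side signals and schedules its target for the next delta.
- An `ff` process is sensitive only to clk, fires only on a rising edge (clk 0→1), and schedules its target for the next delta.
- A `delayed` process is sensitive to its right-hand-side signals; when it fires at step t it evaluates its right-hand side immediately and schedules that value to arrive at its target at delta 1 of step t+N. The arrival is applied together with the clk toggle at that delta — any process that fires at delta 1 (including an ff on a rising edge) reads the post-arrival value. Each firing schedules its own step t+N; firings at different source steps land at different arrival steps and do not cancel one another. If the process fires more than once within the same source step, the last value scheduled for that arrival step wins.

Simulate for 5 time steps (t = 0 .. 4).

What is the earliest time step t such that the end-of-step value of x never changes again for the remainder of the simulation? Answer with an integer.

1

[bits: clk,z,u,p,y,x,v,r,n0,q]
t=0: Δ0=0110010001 Δ1=1110010001 Δ2=1110010100 Δ3=1010110100 Δ4=1010110110 Δ5=1110110110 | 5Δ
t=1: Δ0=1110110110 Δ1=0110100110 | 1Δ
t=2: Δ0=0110100110 Δ1=1110100110 | 1Δ
t=3: Δ0=1110100110 Δ1=0110100110 | 1Δ
t=4: Δ0=0110100110 Δ1=1110100110 | 1Δ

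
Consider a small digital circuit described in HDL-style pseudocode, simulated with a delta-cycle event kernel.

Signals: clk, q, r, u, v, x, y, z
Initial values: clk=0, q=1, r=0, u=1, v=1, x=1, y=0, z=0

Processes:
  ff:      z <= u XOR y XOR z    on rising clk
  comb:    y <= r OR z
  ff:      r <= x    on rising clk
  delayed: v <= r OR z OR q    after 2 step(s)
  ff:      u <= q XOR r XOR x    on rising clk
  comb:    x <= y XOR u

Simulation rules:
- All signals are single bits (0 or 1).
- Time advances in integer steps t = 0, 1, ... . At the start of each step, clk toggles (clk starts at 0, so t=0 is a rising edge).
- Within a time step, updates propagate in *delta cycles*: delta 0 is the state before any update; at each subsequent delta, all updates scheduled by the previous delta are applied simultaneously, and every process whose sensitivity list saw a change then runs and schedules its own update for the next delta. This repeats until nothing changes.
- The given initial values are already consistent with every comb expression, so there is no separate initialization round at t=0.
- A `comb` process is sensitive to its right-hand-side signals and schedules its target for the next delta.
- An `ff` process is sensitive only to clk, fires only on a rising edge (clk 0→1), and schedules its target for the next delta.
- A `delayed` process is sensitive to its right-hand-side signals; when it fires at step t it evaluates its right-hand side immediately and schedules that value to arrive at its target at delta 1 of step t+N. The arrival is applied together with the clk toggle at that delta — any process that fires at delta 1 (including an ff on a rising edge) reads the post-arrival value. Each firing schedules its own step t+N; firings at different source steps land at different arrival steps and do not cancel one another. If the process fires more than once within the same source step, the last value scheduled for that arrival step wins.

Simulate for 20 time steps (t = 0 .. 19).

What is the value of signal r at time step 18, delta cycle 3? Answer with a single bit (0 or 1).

1

t0.Δ0 z=0 r=0 y=0 v=1 u=1 x=1 clk=0 q=1
t0.Δ1 z=0 r=0 y=0 v=1 u=1 x=1 clk=1 q=1
t0.Δ2 z=1 r=1 y=0 v=1 u=0 x=1 clk=1 q=1
t0.Δ3 z=1 r=1 y=1 v=1 u=0 x=0 clk=1 q=1
t0.Δ4 z=1 r=1 y=1 v=1 u=0 x=1 clk=1 q=1
t1.Δ0 z=1 r=1 y=1 v=1 u=0 x=1 clk=1 q=1
t1.Δ1 z=1 r=1 y=1 v=1 u=0 x=1 clk=0 q=1
t2.Δ0 z=1 r=1 y=1 v=1 u=0 x=1 clk=0 q=1
t2.Δ1 z=1 r=1 y=1 v=1 u=0 x=1 clk=1 q=1
t2.Δ2 z=0 r=1 y=1 v=1 u=1 x=1 clk=1 q=1
t2.Δ3 z=0 r=1 y=1 v=1 u=1 x=0 clk=1 q=1
t3.Δ0 z=0 r=1 y=1 v=1 u=1 x=0 clk=1 q=1
t3.Δ1 z=0 r=1 y=1 v=1 u=1 x=0 clk=0 q=1
t4.Δ0 z=0 r=1 y=1 v=1 u=1 x=0 clk=0 q=1
t4.Δ1 z=0 r=1 y=1 v=1 u=1 x=0 clk=1 q=1
t4.Δ2 z=0 r=0 y=1 v=1 u=0 x=0 clk=1 q=1
t4.Δ3 z=0 r=0 y=0 v=1 u=0 x=1 clk=1 q=1
t4.Δ4 z=0 r=0 y=0 v=1 u=0 x=0 clk=1 q=1
t5.Δ0 z=0 r=0 y=0 v=1 u=0 x=0 clk=1 q=1
t5.Δ1 z=0 r=0 y=0 v=1 u=0 x=0 clk=0 q=1
t6.Δ0 z=0 r=0 y=0 v=1 u=0 x=0 clk=0 q=1
t6.Δ1 z=0 r=0 y=0 v=1 u=0 x=0 clk=1 q=1
t6.Δ2 z=0 r=0 y=0 v=1 u=1 x=0 clk=1 q=1
t6.Δ3 z=0 r=0 y=0 v=1 u=1 x=1 clk=1 q=1
t7.Δ0 z=0 r=0 y=0 v=1 u=1 x=1 clk=1 q=1
t7.Δ1 z=0 r=0 y=0 v=1 u=1 x=1 clk=0 q=1
t8.Δ0 z=0 r=0 y=0 v=1 u=1 x=1 clk=0 q=1
t8.Δ1 z=0 r=0 y=0 v=1 u=1 x=1 clk=1 q=1
t8.Δ2 z=1 r=1 y=0 v=1 u=0 x=1 clk=1 q=1
t8.Δ3 z=1 r=1 y=1 v=1 u=0 x=0 clk=1 q=1
t8.Δ4 z=1 r=1 y=1 v=1 u=0 x=1 clk=1 q=1
t9.Δ0 z=1 r=1 y=1 v=1 u=0 x=1 clk=1 q=1
t9.Δ1 z=1 r=1 y=1 v=1 u=0 x=1 clk=0 q=1
t10.Δ0 z=1 r=1 y=1 v=1 u=0 x=1 clk=0 q=1
t10.Δ1 z=1 r=1 y=1 v=1 u=0 x=1 clk=1 q=1
t10.Δ2 z=0 r=1 y=1 v=1 u=1 x=1 clk=1 q=1
t10.Δ3 z=0 r=1 y=1 v=1 u=1 x=0 clk=1 q=1
t11.Δ0 z=0 r=1 y=1 v=1 u=1 x=0 clk=1 q=1
t11.Δ1 z=0 r=1 y=1 v=1 u=1 x=0 clk=0 q=1
t12.Δ0 z=0 r=1 y=1 v=1 u=1 x=0 clk=0 q=1
t12.Δ1 z=0 r=1 y=1 v=1 u=1 x=0 clk=1 q=1
t12.Δ2 z=0 r=0 y=1 v=1 u=0 x=0 clk=1 q=1
t12.Δ3 z=0 r=0 y=0 v=1 u=0 x=1 clk=1 q=1
t12.Δ4 z=0 r=0 y=0 v=1 u=0 x=0 clk=1 q=1
t13.Δ0 z=0 r=0 y=0 v=1 u=0 x=0 clk=1 q=1
t13.Δ1 z=0 r=0 y=0 v=1 u=0 x=0 clk=0 q=1
t14.Δ0 z=0 r=0 y=0 v=1 u=0 x=0 clk=0 q=1
t14.Δ1 z=0 r=0 y=0 v=1 u=0 x=0 clk=1 q=1
t14.Δ2 z=0 r=0 y=0 v=1 u=1 x=0 clk=1 q=1
t14.Δ3 z=0 r=0 y=0 v=1 u=1 x=1 clk=1 q=1
t15.Δ0 z=0 r=0 y=0 v=1 u=1 x=1 clk=1 q=1
t15.Δ1 z=0 r=0 y=0 v=1 u=1 x=1 clk=0 q=1
t16.Δ0 z=0 r=0 y=0 v=1 u=1 x=1 clk=0 q=1
t16.Δ1 z=0 r=0 y=0 v=1 u=1 x=1 clk=1 q=1
t16.Δ2 z=1 r=1 y=0 v=1 u=0 x=1 clk=1 q=1
t16.Δ3 z=1 r=1 y=1 v=1 u=0 x=0 clk=1 q=1
t16.Δ4 z=1 r=1 y=1 v=1 u=0 x=1 clk=1 q=1
t17.Δ0 z=1 r=1 y=1 v=1 u=0 x=1 clk=1 q=1
t17.Δ1 z=1 r=1 y=1 v=1 u=0 x=1 clk=0 q=1
t18.Δ0 z=1 r=1 y=1 v=1 u=0 x=1 clk=0 q=1
t18.Δ1 z=1 r=1 y=1 v=1 u=0 x=1 clk=1 q=1
t18.Δ2 z=0 r=1 y=1 v=1 u=1 x=1 clk=1 q=1
t18.Δ3 z=0 r=1 y=1 v=1 u=1 x=0 clk=1 q=1
t19.Δ0 z=0 r=1 y=1 v=1 u=1 x=0 clk=1 q=1
t19.Δ1 z=0 r=1 y=1 v=1 u=1 x=0 clk=0 q=1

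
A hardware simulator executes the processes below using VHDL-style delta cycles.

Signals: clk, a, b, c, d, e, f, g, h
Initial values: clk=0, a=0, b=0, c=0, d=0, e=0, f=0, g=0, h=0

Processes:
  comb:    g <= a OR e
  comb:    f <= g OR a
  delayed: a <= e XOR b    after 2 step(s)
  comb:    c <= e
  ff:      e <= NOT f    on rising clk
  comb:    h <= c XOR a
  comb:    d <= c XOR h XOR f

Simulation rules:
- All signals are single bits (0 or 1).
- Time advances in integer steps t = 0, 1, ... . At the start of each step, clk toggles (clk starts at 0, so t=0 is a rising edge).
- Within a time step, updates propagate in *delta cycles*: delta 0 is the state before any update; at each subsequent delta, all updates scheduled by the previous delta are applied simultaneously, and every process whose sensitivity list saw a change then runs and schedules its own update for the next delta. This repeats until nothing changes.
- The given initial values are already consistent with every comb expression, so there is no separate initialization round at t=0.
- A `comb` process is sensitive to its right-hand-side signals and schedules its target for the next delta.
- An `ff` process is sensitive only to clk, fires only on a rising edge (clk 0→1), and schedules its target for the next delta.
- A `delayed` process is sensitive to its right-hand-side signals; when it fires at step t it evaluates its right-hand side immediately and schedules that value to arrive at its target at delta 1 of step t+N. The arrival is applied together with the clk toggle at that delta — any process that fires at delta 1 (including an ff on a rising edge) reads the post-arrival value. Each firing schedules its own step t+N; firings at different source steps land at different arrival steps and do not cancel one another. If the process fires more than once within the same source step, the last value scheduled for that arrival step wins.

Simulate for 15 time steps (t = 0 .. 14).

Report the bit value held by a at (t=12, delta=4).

0

t=0 Δ0: f=0 c=0 a=0 g=0 h=0 b=0 d=0 e=0 clk=0
  Δ1: clk:0→1
  Δ2: e:0→1
  Δ3: c:0→1, g:0→1
  Δ4: f:0→1, h:0→1, d:0→1
  (4Δ to stable)
t=1 Δ0: f=1 c=1 a=0 g=1 h=1 b=0 d=1 e=1 clk=1
  Δ1: clk:1→0
  (1Δ to stable)
t=2 Δ0: f=1 c=1 a=0 g=1 h=1 b=0 d=1 e=1 clk=0
  Δ1: a:0→1, clk:0→1
  Δ2: h:1→0, e:1→0
  Δ3: c:1→0, d:1→0
  Δ4: h:0→1, d:0→1
  Δ5: d:1→0
  (5Δ to stable)
t=3 Δ0: f=1 c=0 a=1 g=1 h=1 b=0 d=0 e=0 clk=1
  Δ1: clk:1→0
  (1Δ to stable)
t=4 Δ0: f=1 c=0 a=1 g=1 h=1 b=0 d=0 e=0 clk=0
  Δ1: a:1→0, clk:0→1
  Δ2: g:1→0, h:1→0
  Δ3: f:1→0, d:0→1
  Δ4: d:1→0
  (4Δ to stable)
t=5 Δ0: f=0 c=0 a=0 g=0 h=0 b=0 d=0 e=0 clk=1
  Δ1: clk:1→0
  (1Δ to stable)
t=6 Δ0: f=0 c=0 a=0 g=0 h=0 b=0 d=0 e=0 clk=0
  Δ1: clk:0→1
  Δ2: e:0→1
  Δ3: c:0→1, g:0→1
  Δ4: f:0→1, h:0→1, d:0→1
  (4Δ to stable)
t=7 Δ0: f=1 c=1 a=0 g=1 h=1 b=0 d=1 e=1 clk=1
  Δ1: clk:1→0
  (1Δ to stable)
t=8 Δ0: f=1 c=1 a=0 g=1 h=1 b=0 d=1 e=1 clk=0
  Δ1: a:0→1, clk:0→1
  Δ2: h:1→0, e:1→0
  Δ3: c:1→0, d:1→0
  Δ4: h:0→1, d:0→1
  Δ5: d:1→0
  (5Δ to stable)
t=9 Δ0: f=1 c=0 a=1 g=1 h=1 b=0 d=0 e=0 clk=1
  Δ1: clk:1→0
  (1Δ to stable)
t=10 Δ0: f=1 c=0 a=1 g=1 h=1 b=0 d=0 e=0 clk=0
  Δ1: a:1→0, clk:0→1
  Δ2: g:1→0, h:1→0
  Δ3: f:1→0, d:0→1
  Δ4: d:1→0
  (4Δ to stable)
t=11 Δ0: f=0 c=0 a=0 g=0 h=0 b=0 d=0 e=0 clk=1
  Δ1: clk:1→0
  (1Δ to stable)
t=12 Δ0: f=0 c=0 a=0 g=0 h=0 b=0 d=0 e=0 clk=0
  Δ1: clk:0→1
  Δ2: e:0→1
  Δ3: c:0→1, g:0→1
  Δ4: f:0→1, h:0→1, d:0→1
  (4Δ to stable)
t=13 Δ0: f=1 c=1 a=0 g=1 h=1 b=0 d=1 e=1 clk=1
  Δ1: clk:1→0
  (1Δ to stable)
t=14 Δ0: f=1 c=1 a=0 g=1 h=1 b=0 d=1 e=1 clk=0
  Δ1: a:0→1, clk:0→1
  Δ2: h:1→0, e:1→0
  Δ3: c:1→0, d:1→0
  Δ4: h:0→1, d:0→1
  Δ5: d:1→0
  (5Δ to stable)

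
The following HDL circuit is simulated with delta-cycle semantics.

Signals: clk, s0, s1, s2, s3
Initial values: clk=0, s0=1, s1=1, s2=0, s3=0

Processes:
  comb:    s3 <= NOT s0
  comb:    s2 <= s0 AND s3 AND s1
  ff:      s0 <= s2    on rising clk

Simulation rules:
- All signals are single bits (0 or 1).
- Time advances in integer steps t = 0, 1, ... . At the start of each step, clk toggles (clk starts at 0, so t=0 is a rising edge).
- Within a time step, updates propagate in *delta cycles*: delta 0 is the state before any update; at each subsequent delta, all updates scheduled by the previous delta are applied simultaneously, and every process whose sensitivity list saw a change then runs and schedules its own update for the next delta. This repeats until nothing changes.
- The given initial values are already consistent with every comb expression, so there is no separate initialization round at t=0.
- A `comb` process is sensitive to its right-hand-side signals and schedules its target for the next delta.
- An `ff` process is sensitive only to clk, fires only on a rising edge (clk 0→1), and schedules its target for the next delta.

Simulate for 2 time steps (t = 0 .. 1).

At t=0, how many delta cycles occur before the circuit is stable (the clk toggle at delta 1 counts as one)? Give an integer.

t=0 Δ0: s1=1 s2=0 clk=0 s0=1 s3=0
  Δ1: clk:0→1
  Δ2: s0:1→0
  Δ3: s3:0→1
  (3Δ to stable)
t=1 Δ0: s1=1 s2=0 clk=1 s0=0 s3=1
  Δ1: clk:1→0
  (1Δ to stable)

3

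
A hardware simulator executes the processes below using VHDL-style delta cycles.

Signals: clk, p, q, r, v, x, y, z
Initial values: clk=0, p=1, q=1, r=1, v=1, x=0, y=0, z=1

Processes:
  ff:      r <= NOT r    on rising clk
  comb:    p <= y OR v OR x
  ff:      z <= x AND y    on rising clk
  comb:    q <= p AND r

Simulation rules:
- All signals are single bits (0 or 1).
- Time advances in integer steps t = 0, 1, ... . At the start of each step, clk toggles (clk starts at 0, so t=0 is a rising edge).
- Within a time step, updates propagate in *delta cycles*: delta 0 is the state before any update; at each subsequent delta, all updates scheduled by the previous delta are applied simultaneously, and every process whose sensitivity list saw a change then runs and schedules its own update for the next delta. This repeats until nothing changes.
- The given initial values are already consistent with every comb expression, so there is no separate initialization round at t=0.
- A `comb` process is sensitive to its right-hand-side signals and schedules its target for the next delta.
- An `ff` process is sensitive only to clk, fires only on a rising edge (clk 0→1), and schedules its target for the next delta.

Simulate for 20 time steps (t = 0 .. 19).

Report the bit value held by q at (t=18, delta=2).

t=0 Δ0: y=0 q=1 p=1 r=1 z=1 v=1 x=0 clk=0
  Δ1: clk:0→1
  Δ2: r:1→0, z:1→0
  Δ3: q:1→0
  (3Δ to stable)
t=1 Δ0: y=0 q=0 p=1 r=0 z=0 v=1 x=0 clk=1
  Δ1: clk:1→0
  (1Δ to stable)
t=2 Δ0: y=0 q=0 p=1 r=0 z=0 v=1 x=0 clk=0
  Δ1: clk:0→1
  Δ2: r:0→1
  Δ3: q:0→1
  (3Δ to stable)
t=3 Δ0: y=0 q=1 p=1 r=1 z=0 v=1 x=0 clk=1
  Δ1: clk:1→0
  (1Δ to stable)
t=4 Δ0: y=0 q=1 p=1 r=1 z=0 v=1 x=0 clk=0
  Δ1: clk:0→1
  Δ2: r:1→0
  Δ3: q:1→0
  (3Δ to stable)
t=5 Δ0: y=0 q=0 p=1 r=0 z=0 v=1 x=0 clk=1
  Δ1: clk:1→0
  (1Δ to stable)
t=6 Δ0: y=0 q=0 p=1 r=0 z=0 v=1 x=0 clk=0
  Δ1: clk:0→1
  Δ2: r:0→1
  Δ3: q:0→1
  (3Δ to stable)
t=7 Δ0: y=0 q=1 p=1 r=1 z=0 v=1 x=0 clk=1
  Δ1: clk:1→0
  (1Δ to stable)
t=8 Δ0: y=0 q=1 p=1 r=1 z=0 v=1 x=0 clk=0
  Δ1: clk:0→1
  Δ2: r:1→0
  Δ3: q:1→0
  (3Δ to stable)
t=9 Δ0: y=0 q=0 p=1 r=0 z=0 v=1 x=0 clk=1
  Δ1: clk:1→0
  (1Δ to stable)
t=10 Δ0: y=0 q=0 p=1 r=0 z=0 v=1 x=0 clk=0
  Δ1: clk:0→1
  Δ2: r:0→1
  Δ3: q:0→1
  (3Δ to stable)
t=11 Δ0: y=0 q=1 p=1 r=1 z=0 v=1 x=0 clk=1
  Δ1: clk:1→0
  (1Δ to stable)
t=12 Δ0: y=0 q=1 p=1 r=1 z=0 v=1 x=0 clk=0
  Δ1: clk:0→1
  Δ2: r:1→0
  Δ3: q:1→0
  (3Δ to stable)
t=13 Δ0: y=0 q=0 p=1 r=0 z=0 v=1 x=0 clk=1
  Δ1: clk:1→0
  (1Δ to stable)
t=14 Δ0: y=0 q=0 p=1 r=0 z=0 v=1 x=0 clk=0
  Δ1: clk:0→1
  Δ2: r:0→1
  Δ3: q:0→1
  (3Δ to stable)
t=15 Δ0: y=0 q=1 p=1 r=1 z=0 v=1 x=0 clk=1
  Δ1: clk:1→0
  (1Δ to stable)
t=16 Δ0: y=0 q=1 p=1 r=1 z=0 v=1 x=0 clk=0
  Δ1: clk:0→1
  Δ2: r:1→0
  Δ3: q:1→0
  (3Δ to stable)
t=17 Δ0: y=0 q=0 p=1 r=0 z=0 v=1 x=0 clk=1
  Δ1: clk:1→0
  (1Δ to stable)
t=18 Δ0: y=0 q=0 p=1 r=0 z=0 v=1 x=0 clk=0
  Δ1: clk:0→1
  Δ2: r:0→1
  Δ3: q:0→1
  (3Δ to stable)
t=19 Δ0: y=0 q=1 p=1 r=1 z=0 v=1 x=0 clk=1
  Δ1: clk:1→0
  (1Δ to stable)

0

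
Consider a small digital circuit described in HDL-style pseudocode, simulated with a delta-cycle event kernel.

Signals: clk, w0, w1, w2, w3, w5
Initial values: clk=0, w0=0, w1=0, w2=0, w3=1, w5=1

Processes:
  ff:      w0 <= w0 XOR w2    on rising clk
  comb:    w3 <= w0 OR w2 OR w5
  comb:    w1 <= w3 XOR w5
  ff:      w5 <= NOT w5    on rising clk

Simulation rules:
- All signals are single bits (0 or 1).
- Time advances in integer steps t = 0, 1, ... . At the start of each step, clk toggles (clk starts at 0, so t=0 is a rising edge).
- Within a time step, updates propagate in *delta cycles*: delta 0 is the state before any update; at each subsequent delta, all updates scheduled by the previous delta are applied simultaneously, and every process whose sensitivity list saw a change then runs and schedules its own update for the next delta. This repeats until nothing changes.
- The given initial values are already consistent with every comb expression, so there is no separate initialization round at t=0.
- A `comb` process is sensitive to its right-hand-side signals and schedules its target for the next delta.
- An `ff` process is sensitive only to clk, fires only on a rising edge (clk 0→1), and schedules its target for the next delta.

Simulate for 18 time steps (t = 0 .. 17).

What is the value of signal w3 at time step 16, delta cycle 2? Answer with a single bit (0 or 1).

t0.Δ0 w2=0 clk=0 w5=1 w1=0 w3=1 w0=0
t0.Δ1 w2=0 clk=1 w5=1 w1=0 w3=1 w0=0
t0.Δ2 w2=0 clk=1 w5=0 w1=0 w3=1 w0=0
t0.Δ3 w2=0 clk=1 w5=0 w1=1 w3=0 w0=0
t0.Δ4 w2=0 clk=1 w5=0 w1=0 w3=0 w0=0
t1.Δ0 w2=0 clk=1 w5=0 w1=0 w3=0 w0=0
t1.Δ1 w2=0 clk=0 w5=0 w1=0 w3=0 w0=0
t2.Δ0 w2=0 clk=0 w5=0 w1=0 w3=0 w0=0
t2.Δ1 w2=0 clk=1 w5=0 w1=0 w3=0 w0=0
t2.Δ2 w2=0 clk=1 w5=1 w1=0 w3=0 w0=0
t2.Δ3 w2=0 clk=1 w5=1 w1=1 w3=1 w0=0
t2.Δ4 w2=0 clk=1 w5=1 w1=0 w3=1 w0=0
t3.Δ0 w2=0 clk=1 w5=1 w1=0 w3=1 w0=0
t3.Δ1 w2=0 clk=0 w5=1 w1=0 w3=1 w0=0
t4.Δ0 w2=0 clk=0 w5=1 w1=0 w3=1 w0=0
t4.Δ1 w2=0 clk=1 w5=1 w1=0 w3=1 w0=0
t4.Δ2 w2=0 clk=1 w5=0 w1=0 w3=1 w0=0
t4.Δ3 w2=0 clk=1 w5=0 w1=1 w3=0 w0=0
t4.Δ4 w2=0 clk=1 w5=0 w1=0 w3=0 w0=0
t5.Δ0 w2=0 clk=1 w5=0 w1=0 w3=0 w0=0
t5.Δ1 w2=0 clk=0 w5=0 w1=0 w3=0 w0=0
t6.Δ0 w2=0 clk=0 w5=0 w1=0 w3=0 w0=0
t6.Δ1 w2=0 clk=1 w5=0 w1=0 w3=0 w0=0
t6.Δ2 w2=0 clk=1 w5=1 w1=0 w3=0 w0=0
t6.Δ3 w2=0 clk=1 w5=1 w1=1 w3=1 w0=0
t6.Δ4 w2=0 clk=1 w5=1 w1=0 w3=1 w0=0
t7.Δ0 w2=0 clk=1 w5=1 w1=0 w3=1 w0=0
t7.Δ1 w2=0 clk=0 w5=1 w1=0 w3=1 w0=0
t8.Δ0 w2=0 clk=0 w5=1 w1=0 w3=1 w0=0
t8.Δ1 w2=0 clk=1 w5=1 w1=0 w3=1 w0=0
t8.Δ2 w2=0 clk=1 w5=0 w1=0 w3=1 w0=0
t8.Δ3 w2=0 clk=1 w5=0 w1=1 w3=0 w0=0
t8.Δ4 w2=0 clk=1 w5=0 w1=0 w3=0 w0=0
t9.Δ0 w2=0 clk=1 w5=0 w1=0 w3=0 w0=0
t9.Δ1 w2=0 clk=0 w5=0 w1=0 w3=0 w0=0
t10.Δ0 w2=0 clk=0 w5=0 w1=0 w3=0 w0=0
t10.Δ1 w2=0 clk=1 w5=0 w1=0 w3=0 w0=0
t10.Δ2 w2=0 clk=1 w5=1 w1=0 w3=0 w0=0
t10.Δ3 w2=0 clk=1 w5=1 w1=1 w3=1 w0=0
t10.Δ4 w2=0 clk=1 w5=1 w1=0 w3=1 w0=0
t11.Δ0 w2=0 clk=1 w5=1 w1=0 w3=1 w0=0
t11.Δ1 w2=0 clk=0 w5=1 w1=0 w3=1 w0=0
t12.Δ0 w2=0 clk=0 w5=1 w1=0 w3=1 w0=0
t12.Δ1 w2=0 clk=1 w5=1 w1=0 w3=1 w0=0
t12.Δ2 w2=0 clk=1 w5=0 w1=0 w3=1 w0=0
t12.Δ3 w2=0 clk=1 w5=0 w1=1 w3=0 w0=0
t12.Δ4 w2=0 clk=1 w5=0 w1=0 w3=0 w0=0
t13.Δ0 w2=0 clk=1 w5=0 w1=0 w3=0 w0=0
t13.Δ1 w2=0 clk=0 w5=0 w1=0 w3=0 w0=0
t14.Δ0 w2=0 clk=0 w5=0 w1=0 w3=0 w0=0
t14.Δ1 w2=0 clk=1 w5=0 w1=0 w3=0 w0=0
t14.Δ2 w2=0 clk=1 w5=1 w1=0 w3=0 w0=0
t14.Δ3 w2=0 clk=1 w5=1 w1=1 w3=1 w0=0
t14.Δ4 w2=0 clk=1 w5=1 w1=0 w3=1 w0=0
t15.Δ0 w2=0 clk=1 w5=1 w1=0 w3=1 w0=0
t15.Δ1 w2=0 clk=0 w5=1 w1=0 w3=1 w0=0
t16.Δ0 w2=0 clk=0 w5=1 w1=0 w3=1 w0=0
t16.Δ1 w2=0 clk=1 w5=1 w1=0 w3=1 w0=0
t16.Δ2 w2=0 clk=1 w5=0 w1=0 w3=1 w0=0
t16.Δ3 w2=0 clk=1 w5=0 w1=1 w3=0 w0=0
t16.Δ4 w2=0 clk=1 w5=0 w1=0 w3=0 w0=0
t17.Δ0 w2=0 clk=1 w5=0 w1=0 w3=0 w0=0
t17.Δ1 w2=0 clk=0 w5=0 w1=0 w3=0 w0=0

1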